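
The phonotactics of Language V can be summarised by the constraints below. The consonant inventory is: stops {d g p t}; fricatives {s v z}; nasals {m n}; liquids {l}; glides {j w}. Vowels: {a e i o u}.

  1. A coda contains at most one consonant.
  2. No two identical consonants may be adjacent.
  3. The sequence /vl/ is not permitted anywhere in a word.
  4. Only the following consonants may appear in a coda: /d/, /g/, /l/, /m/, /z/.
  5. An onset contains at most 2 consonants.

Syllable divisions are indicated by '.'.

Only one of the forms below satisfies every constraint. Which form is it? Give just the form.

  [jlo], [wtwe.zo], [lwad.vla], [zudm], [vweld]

[jlo] — σ1 onset /jl/ (2C), coda /∅/ ok → licit
[wtwe.zo] — violates constraint 5: syllable 1 onset /wtw/ has 3 consonants (> 2) → illicit
[lwad.vla] — violates constraint 3: contains banned sequence /vl/ → illicit
[zudm] — violates constraint 1: syllable 1 coda /dm/ has 2 consonants (> 1) → illicit
[vweld] — violates constraint 1: syllable 1 coda /ld/ has 2 consonants (> 1) → illicit

[jlo]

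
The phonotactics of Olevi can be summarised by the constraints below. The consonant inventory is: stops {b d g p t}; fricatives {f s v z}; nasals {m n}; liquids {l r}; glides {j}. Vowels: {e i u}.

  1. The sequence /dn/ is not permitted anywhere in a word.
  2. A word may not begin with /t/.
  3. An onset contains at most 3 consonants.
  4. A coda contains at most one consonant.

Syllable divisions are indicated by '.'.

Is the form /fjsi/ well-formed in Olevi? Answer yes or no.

yes

/fjsi/ — σ1 onset /fjs/ (3C), coda /∅/ ok → well-formed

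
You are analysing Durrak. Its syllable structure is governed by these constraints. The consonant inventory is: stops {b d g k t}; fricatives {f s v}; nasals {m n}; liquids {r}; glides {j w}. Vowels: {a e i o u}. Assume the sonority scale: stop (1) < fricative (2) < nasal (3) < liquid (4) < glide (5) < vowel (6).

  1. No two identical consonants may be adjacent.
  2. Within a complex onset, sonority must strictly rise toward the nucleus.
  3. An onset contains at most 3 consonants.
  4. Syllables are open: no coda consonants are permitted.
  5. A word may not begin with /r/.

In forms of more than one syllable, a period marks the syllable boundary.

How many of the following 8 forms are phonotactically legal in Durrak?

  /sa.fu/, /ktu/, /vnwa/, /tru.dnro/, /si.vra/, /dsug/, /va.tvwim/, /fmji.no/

/sa.fu/ — σ1 onset /s/, coda /∅/ ok; σ2 onset /f/, coda /∅/ ok → phonotactically legal
/ktu/ — violates constraint 2: syllable 1 onset /kt/: /k/ (stop, 1) → /t/ (stop, 1) does not rise → phonotactically illegal
/vnwa/ — σ1 onset /vnw/ (2→3→5 rises), coda /∅/ ok → phonotactically legal
/tru.dnro/ — σ1 onset /tr/ (1→4 rises), coda /∅/ ok; σ2 onset /dnr/ (1→3→4 rises), coda /∅/ ok → phonotactically legal
/si.vra/ — σ1 onset /s/, coda /∅/ ok; σ2 onset /vr/ (2→4 rises), coda /∅/ ok → phonotactically legal
/dsug/ — violates constraint 4: syllable 1 coda /g/ has 1 consonant (> 0) → phonotactically illegal
/va.tvwim/ — violates constraint 4: syllable 2 coda /m/ has 1 consonant (> 0) → phonotactically illegal
/fmji.no/ — σ1 onset /fmj/ (2→3→5 rises), coda /∅/ ok; σ2 onset /n/, coda /∅/ ok → phonotactically legal
Phonotactically legal: /sa.fu/, /vnwa/, /tru.dnro/, /si.vra/, /fmji.no/ → 5.

5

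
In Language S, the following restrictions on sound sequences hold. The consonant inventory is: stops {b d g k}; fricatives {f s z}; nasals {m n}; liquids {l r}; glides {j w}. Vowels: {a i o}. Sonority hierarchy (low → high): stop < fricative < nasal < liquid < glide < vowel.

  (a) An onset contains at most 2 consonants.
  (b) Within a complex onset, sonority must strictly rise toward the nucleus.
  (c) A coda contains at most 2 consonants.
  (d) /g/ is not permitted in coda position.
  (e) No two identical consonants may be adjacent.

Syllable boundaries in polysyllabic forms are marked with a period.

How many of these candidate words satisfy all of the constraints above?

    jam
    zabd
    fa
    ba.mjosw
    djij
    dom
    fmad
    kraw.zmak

jam — σ1 onset /j/, coda /m/ ok → permitted
zabd — σ1 onset /z/, coda /bd/ (2C) ok → permitted
fa — σ1 onset /f/, coda /∅/ ok → permitted
ba.mjosw — σ1 onset /b/, coda /∅/ ok; σ2 onset /mj/ (3→5 rises), coda /sw/ (2C) ok → permitted
djij — σ1 onset /dj/ (1→5 rises), coda /j/ ok → permitted
dom — σ1 onset /d/, coda /m/ ok → permitted
fmad — σ1 onset /fm/ (2→3 rises), coda /d/ ok → permitted
kraw.zmak — σ1 onset /kr/ (1→4 rises), coda /w/ ok; σ2 onset /zm/ (2→3 rises), coda /k/ ok → permitted
Permitted: jam, zabd, fa, ba.mjosw, djij, dom, fmad, kraw.zmak → 8.

8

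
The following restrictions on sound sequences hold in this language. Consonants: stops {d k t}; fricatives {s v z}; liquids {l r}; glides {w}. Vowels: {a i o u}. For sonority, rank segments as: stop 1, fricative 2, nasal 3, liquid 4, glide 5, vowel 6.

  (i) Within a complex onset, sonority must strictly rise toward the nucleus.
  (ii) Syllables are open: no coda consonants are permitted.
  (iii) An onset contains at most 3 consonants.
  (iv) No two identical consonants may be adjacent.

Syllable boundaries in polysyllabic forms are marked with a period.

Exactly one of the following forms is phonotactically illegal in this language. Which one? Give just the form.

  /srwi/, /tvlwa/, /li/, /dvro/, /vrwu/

/tvlwa/

/srwi/ — σ1 onset /srw/ (2→4→5 rises), coda /∅/ ok → phonotactically legal
/tvlwa/ — violates constraint (iii): syllable 1 onset /tvlw/ has 4 consonants (> 3) → phonotactically illegal
/li/ — σ1 onset /l/, coda /∅/ ok → phonotactically legal
/dvro/ — σ1 onset /dvr/ (1→2→4 rises), coda /∅/ ok → phonotactically legal
/vrwu/ — σ1 onset /vrw/ (2→4→5 rises), coda /∅/ ok → phonotactically legal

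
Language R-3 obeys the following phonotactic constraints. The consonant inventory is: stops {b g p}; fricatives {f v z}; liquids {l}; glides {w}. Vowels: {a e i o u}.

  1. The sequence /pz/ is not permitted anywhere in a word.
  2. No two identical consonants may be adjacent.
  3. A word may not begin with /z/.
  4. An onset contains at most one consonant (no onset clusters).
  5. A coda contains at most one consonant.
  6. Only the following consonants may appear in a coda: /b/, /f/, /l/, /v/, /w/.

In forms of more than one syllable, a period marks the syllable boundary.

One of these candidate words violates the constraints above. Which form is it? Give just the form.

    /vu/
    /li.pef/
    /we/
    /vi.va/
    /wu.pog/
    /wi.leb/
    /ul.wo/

/wu.pog/

/vu/ — σ1 onset /v/, coda /∅/ ok → phonotactically legal
/li.pef/ — σ1 onset /l/, coda /∅/ ok; σ2 onset /p/, coda /f/ ok → phonotactically legal
/we/ — σ1 onset /w/, coda /∅/ ok → phonotactically legal
/vi.va/ — σ1 onset /v/, coda /∅/ ok; σ2 onset /v/, coda /∅/ ok → phonotactically legal
/wu.pog/ — violates constraint 6: syllable 2 coda contains /g/, which is not a licensed coda consonant → phonotactically illegal
/wi.leb/ — σ1 onset /w/, coda /∅/ ok; σ2 onset /l/, coda /b/ ok → phonotactically legal
/ul.wo/ — σ1 onset /∅/, coda /l/ ok; σ2 onset /w/, coda /∅/ ok → phonotactically legal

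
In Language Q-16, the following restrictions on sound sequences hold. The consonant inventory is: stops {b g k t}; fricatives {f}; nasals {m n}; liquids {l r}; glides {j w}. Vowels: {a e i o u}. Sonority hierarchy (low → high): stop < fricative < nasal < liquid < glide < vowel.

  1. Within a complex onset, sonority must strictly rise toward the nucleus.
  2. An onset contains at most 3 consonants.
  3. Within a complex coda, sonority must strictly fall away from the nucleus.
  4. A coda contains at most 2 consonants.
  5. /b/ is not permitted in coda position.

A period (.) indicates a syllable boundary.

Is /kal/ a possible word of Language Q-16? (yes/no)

yes

/kal/ — σ1 onset /k/, coda /l/ ok → licit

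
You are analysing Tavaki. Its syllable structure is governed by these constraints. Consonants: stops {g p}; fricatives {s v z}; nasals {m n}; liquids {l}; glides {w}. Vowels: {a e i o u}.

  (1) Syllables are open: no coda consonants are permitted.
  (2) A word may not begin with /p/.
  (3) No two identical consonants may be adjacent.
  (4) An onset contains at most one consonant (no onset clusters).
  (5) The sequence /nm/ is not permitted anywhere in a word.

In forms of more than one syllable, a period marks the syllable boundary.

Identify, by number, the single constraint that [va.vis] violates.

[va.vis]: syllable 2 coda /s/ has 1 consonant (> 0).
This is a violation of constraint 1: "Syllables are open: no coda consonants are permitted."
The remaining constraints (2, 3, 4, 5) are satisfied.

1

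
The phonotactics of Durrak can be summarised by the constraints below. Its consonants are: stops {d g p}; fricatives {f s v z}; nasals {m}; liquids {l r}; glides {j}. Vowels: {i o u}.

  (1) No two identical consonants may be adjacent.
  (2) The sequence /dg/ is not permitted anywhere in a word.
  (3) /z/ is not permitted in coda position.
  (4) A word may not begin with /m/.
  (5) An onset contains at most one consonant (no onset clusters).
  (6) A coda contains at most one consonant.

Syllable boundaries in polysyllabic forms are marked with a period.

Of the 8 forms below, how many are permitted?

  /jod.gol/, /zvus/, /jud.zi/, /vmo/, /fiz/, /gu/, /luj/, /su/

/jod.gol/ — violates constraint 2: contains banned sequence /dg/ → not permitted
/zvus/ — violates constraint 5: syllable 1 onset /zv/ has 2 consonants (> 1) → not permitted
/jud.zi/ — σ1 onset /j/, coda /d/ ok; σ2 onset /z/, coda /∅/ ok → permitted
/vmo/ — violates constraint 5: syllable 1 onset /vm/ has 2 consonants (> 1) → not permitted
/fiz/ — violates constraint 3: syllable 1 coda contains /z/ → not permitted
/gu/ — σ1 onset /g/, coda /∅/ ok → permitted
/luj/ — σ1 onset /l/, coda /j/ ok → permitted
/su/ — σ1 onset /s/, coda /∅/ ok → permitted
Permitted: /jud.zi/, /gu/, /luj/, /su/ → 4.

4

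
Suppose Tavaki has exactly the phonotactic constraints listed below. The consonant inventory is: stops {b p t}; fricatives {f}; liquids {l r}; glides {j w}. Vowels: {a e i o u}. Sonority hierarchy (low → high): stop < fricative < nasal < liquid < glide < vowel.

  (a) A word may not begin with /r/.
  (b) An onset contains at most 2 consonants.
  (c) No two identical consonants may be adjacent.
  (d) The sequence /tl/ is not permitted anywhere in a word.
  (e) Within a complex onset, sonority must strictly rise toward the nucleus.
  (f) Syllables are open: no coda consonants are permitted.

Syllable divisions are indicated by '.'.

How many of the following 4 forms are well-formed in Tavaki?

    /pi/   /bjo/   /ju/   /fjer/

/pi/ — σ1 onset /p/, coda /∅/ ok → well-formed
/bjo/ — σ1 onset /bj/ (1→5 rises), coda /∅/ ok → well-formed
/ju/ — σ1 onset /j/, coda /∅/ ok → well-formed
/fjer/ — violates constraint (f): syllable 1 coda /r/ has 1 consonant (> 0) → ill-formed
Well-formed: /pi/, /bjo/, /ju/ → 3.

3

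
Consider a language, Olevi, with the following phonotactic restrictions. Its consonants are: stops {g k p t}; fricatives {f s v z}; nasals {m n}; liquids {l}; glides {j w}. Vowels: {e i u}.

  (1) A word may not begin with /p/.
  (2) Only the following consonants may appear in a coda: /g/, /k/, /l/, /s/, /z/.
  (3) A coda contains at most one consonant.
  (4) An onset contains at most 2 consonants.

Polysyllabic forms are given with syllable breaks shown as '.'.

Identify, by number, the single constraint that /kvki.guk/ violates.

4

/kvki.guk/: syllable 1 onset /kvk/ has 3 consonants (> 2).
This is a violation of constraint 4: "An onset contains at most 2 consonants."
The remaining constraints (1, 2, 3) are satisfied.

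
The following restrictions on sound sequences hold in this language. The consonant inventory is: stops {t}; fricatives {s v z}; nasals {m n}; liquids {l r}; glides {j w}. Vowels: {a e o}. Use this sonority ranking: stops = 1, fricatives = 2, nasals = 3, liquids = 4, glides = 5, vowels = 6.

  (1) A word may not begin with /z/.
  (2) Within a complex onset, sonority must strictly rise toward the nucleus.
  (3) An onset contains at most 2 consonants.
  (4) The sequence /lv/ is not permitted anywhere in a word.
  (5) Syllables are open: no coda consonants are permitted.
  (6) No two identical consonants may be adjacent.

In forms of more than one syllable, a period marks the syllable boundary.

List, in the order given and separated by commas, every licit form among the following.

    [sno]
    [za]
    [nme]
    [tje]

[sno], [tje]

[sno] — σ1 onset /sn/ (2→3 rises), coda /∅/ ok → licit
[za] — violates constraint 1: word begins with /z/ → illicit
[nme] — violates constraint 2: syllable 1 onset /nm/: /n/ (nasal, 3) → /m/ (nasal, 3) does not rise → illicit
[tje] — σ1 onset /tj/ (1→5 rises), coda /∅/ ok → licit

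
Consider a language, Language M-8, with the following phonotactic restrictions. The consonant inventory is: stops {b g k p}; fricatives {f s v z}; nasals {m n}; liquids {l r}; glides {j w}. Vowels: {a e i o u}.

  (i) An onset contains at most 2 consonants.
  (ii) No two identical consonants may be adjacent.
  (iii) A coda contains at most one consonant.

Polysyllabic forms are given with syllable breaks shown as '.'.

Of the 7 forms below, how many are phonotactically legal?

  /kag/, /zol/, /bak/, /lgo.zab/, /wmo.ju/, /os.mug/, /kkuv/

/kag/ — σ1 onset /k/, coda /g/ ok → phonotactically legal
/zol/ — σ1 onset /z/, coda /l/ ok → phonotactically legal
/bak/ — σ1 onset /b/, coda /k/ ok → phonotactically legal
/lgo.zab/ — σ1 onset /lg/ (2C), coda /∅/ ok; σ2 onset /z/, coda /b/ ok → phonotactically legal
/wmo.ju/ — σ1 onset /wm/ (2C), coda /∅/ ok; σ2 onset /j/, coda /∅/ ok → phonotactically legal
/os.mug/ — σ1 onset /∅/, coda /s/ ok; σ2 onset /m/, coda /g/ ok → phonotactically legal
/kkuv/ — violates constraint (ii): adjacent identical consonants /kk/ → phonotactically illegal
Phonotactically legal: /kag/, /zol/, /bak/, /lgo.zab/, /wmo.ju/, /os.mug/ → 6.

6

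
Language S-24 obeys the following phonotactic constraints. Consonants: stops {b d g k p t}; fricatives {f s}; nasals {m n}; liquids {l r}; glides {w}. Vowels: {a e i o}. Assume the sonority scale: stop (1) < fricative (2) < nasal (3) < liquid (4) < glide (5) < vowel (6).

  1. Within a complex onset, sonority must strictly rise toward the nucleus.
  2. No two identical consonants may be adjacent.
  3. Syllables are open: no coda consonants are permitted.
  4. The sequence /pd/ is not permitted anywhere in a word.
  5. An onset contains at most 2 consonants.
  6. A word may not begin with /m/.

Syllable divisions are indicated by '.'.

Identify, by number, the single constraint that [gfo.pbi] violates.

[gfo.pbi]: syllable 2 onset /pb/: /p/ (stop, 1) → /b/ (stop, 1) does not rise.
This is a violation of constraint 1: "Within a complex onset, sonority must strictly rise toward the nucleus."
The remaining constraints (2, 3, 4, 5, 6) are satisfied.

1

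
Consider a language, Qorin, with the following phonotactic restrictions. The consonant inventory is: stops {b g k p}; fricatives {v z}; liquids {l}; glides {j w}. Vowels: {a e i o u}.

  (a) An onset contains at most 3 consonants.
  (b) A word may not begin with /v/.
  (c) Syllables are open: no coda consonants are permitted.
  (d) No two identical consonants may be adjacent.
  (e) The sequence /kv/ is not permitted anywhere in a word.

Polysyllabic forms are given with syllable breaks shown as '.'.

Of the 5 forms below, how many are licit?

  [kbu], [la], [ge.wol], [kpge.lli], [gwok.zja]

2

[kbu] — σ1 onset /kb/ (2C), coda /∅/ ok → licit
[la] — σ1 onset /l/, coda /∅/ ok → licit
[ge.wol] — violates constraint (c): syllable 2 coda /l/ has 1 consonant (> 0) → illicit
[kpge.lli] — violates constraint (d): adjacent identical consonants /ll/ → illicit
[gwok.zja] — violates constraint (c): syllable 1 coda /k/ has 1 consonant (> 0) → illicit
Licit: [kbu], [la] → 2.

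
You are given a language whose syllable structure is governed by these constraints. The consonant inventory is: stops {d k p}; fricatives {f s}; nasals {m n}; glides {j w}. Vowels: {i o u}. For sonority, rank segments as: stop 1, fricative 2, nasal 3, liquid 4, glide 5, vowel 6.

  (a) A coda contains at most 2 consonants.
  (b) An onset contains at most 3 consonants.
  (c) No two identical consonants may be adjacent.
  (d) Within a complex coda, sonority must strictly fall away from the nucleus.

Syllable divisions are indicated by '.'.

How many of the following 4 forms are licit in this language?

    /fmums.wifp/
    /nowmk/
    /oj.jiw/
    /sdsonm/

1

/fmums.wifp/ — σ1 onset /fm/ (2C), coda /ms/ (3→2 falls) ok; σ2 onset /w/, coda /fp/ (2→1 falls) ok → licit
/nowmk/ — violates constraint (a): syllable 1 coda /wmk/ has 3 consonants (> 2) → illicit
/oj.jiw/ — violates constraint (c): adjacent identical consonants /jj/ → illicit
/sdsonm/ — violates constraint (d): syllable 1 coda /nm/: /n/ (nasal, 3) → /m/ (nasal, 3) does not fall → illicit
Licit: /fmums.wifp/ → 1.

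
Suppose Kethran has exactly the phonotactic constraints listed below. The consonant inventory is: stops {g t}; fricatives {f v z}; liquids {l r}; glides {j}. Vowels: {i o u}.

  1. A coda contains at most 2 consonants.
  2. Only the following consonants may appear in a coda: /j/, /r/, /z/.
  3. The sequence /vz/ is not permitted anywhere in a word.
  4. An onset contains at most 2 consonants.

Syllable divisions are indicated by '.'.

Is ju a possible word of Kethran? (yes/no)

yes

ju — σ1 onset /j/, coda /∅/ ok → licit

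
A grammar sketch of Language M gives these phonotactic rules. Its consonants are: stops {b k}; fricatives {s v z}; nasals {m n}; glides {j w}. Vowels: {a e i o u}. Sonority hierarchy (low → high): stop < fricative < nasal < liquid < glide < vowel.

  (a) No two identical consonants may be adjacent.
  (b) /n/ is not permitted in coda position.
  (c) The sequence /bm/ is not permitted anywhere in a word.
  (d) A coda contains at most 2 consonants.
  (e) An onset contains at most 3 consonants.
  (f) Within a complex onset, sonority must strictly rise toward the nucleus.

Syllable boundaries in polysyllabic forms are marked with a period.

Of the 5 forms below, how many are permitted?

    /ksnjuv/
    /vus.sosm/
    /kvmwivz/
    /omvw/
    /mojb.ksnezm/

1

/ksnjuv/ — violates constraint (e): syllable 1 onset /ksnj/ has 4 consonants (> 3) → not permitted
/vus.sosm/ — violates constraint (a): adjacent identical consonants /ss/ → not permitted
/kvmwivz/ — violates constraint (e): syllable 1 onset /kvmw/ has 4 consonants (> 3) → not permitted
/omvw/ — violates constraint (d): syllable 1 coda /mvw/ has 3 consonants (> 2) → not permitted
/mojb.ksnezm/ — σ1 onset /m/, coda /jb/ (2C) ok; σ2 onset /ksn/ (1→2→3 rises), coda /zm/ (2C) ok → permitted
Permitted: /mojb.ksnezm/ → 1.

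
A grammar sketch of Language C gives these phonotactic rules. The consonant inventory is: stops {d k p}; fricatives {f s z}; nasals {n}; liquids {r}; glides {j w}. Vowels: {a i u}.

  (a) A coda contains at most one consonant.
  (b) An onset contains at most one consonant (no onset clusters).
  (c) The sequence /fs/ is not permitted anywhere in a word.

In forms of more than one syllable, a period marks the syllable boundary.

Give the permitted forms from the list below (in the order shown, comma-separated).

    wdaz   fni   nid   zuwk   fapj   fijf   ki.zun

nid, ki.zun

wdaz — violates constraint (b): syllable 1 onset /wd/ has 2 consonants (> 1) → not permitted
fni — violates constraint (b): syllable 1 onset /fn/ has 2 consonants (> 1) → not permitted
nid — σ1 onset /n/, coda /d/ ok → permitted
zuwk — violates constraint (a): syllable 1 coda /wk/ has 2 consonants (> 1) → not permitted
fapj — violates constraint (a): syllable 1 coda /pj/ has 2 consonants (> 1) → not permitted
fijf — violates constraint (a): syllable 1 coda /jf/ has 2 consonants (> 1) → not permitted
ki.zun — σ1 onset /k/, coda /∅/ ok; σ2 onset /z/, coda /n/ ok → permitted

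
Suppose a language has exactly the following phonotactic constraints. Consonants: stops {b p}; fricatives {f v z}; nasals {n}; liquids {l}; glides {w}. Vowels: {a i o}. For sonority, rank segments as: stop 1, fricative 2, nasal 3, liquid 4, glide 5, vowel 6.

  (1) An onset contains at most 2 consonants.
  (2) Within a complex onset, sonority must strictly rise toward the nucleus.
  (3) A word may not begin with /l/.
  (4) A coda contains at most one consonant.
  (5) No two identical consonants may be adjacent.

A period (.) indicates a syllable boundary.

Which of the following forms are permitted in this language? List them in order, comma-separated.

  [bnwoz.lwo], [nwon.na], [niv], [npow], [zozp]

[niv]

[bnwoz.lwo] — violates constraint 1: syllable 1 onset /bnw/ has 3 consonants (> 2) → not permitted
[nwon.na] — violates constraint 5: adjacent identical consonants /nn/ → not permitted
[niv] — σ1 onset /n/, coda /v/ ok → permitted
[npow] — violates constraint 2: syllable 1 onset /np/: /n/ (nasal, 3) → /p/ (stop, 1) does not rise → not permitted
[zozp] — violates constraint 4: syllable 1 coda /zp/ has 2 consonants (> 1) → not permitted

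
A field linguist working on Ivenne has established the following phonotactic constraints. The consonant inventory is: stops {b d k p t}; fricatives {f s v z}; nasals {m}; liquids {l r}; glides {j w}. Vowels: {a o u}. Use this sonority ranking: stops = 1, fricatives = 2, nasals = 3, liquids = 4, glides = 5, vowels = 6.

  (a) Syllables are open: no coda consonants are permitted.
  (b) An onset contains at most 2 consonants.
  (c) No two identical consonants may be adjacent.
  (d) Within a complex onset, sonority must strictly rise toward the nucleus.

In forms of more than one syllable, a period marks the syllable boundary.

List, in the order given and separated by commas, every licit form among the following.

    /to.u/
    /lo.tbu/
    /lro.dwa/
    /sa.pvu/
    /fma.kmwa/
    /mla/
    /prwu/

/to.u/, /sa.pvu/, /mla/

/to.u/ — σ1 onset /t/, coda /∅/ ok; σ2 onset /∅/, coda /∅/ ok → licit
/lo.tbu/ — violates constraint (d): syllable 2 onset /tb/: /t/ (stop, 1) → /b/ (stop, 1) does not rise → illicit
/lro.dwa/ — violates constraint (d): syllable 1 onset /lr/: /l/ (liquid, 4) → /r/ (liquid, 4) does not rise → illicit
/sa.pvu/ — σ1 onset /s/, coda /∅/ ok; σ2 onset /pv/ (1→2 rises), coda /∅/ ok → licit
/fma.kmwa/ — violates constraint (b): syllable 2 onset /kmw/ has 3 consonants (> 2) → illicit
/mla/ — σ1 onset /ml/ (3→4 rises), coda /∅/ ok → licit
/prwu/ — violates constraint (b): syllable 1 onset /prw/ has 3 consonants (> 2) → illicit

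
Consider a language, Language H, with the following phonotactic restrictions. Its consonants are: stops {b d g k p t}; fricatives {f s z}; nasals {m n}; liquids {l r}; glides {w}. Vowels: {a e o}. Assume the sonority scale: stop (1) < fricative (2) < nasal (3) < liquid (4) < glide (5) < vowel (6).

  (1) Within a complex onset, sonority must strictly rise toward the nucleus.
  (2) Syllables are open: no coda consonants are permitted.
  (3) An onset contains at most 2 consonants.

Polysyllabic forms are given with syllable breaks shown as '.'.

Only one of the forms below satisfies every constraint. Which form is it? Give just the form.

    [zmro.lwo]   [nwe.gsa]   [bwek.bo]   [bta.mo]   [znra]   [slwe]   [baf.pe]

[nwe.gsa]

[zmro.lwo] — violates constraint 3: syllable 1 onset /zmr/ has 3 consonants (> 2) → illicit
[nwe.gsa] — σ1 onset /nw/ (3→5 rises), coda /∅/ ok; σ2 onset /gs/ (1→2 rises), coda /∅/ ok → licit
[bwek.bo] — violates constraint 2: syllable 1 coda /k/ has 1 consonant (> 0) → illicit
[bta.mo] — violates constraint 1: syllable 1 onset /bt/: /b/ (stop, 1) → /t/ (stop, 1) does not rise → illicit
[znra] — violates constraint 3: syllable 1 onset /znr/ has 3 consonants (> 2) → illicit
[slwe] — violates constraint 3: syllable 1 onset /slw/ has 3 consonants (> 2) → illicit
[baf.pe] — violates constraint 2: syllable 1 coda /f/ has 1 consonant (> 0) → illicit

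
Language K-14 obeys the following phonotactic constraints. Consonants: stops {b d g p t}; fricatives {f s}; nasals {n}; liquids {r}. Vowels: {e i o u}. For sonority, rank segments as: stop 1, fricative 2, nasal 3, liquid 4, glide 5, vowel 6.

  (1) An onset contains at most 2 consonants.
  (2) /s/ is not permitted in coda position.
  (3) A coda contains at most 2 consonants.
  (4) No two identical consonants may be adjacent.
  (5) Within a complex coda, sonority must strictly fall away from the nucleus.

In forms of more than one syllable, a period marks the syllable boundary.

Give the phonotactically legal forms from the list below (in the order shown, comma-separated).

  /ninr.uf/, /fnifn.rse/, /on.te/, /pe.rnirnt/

/ninr.uf/ — violates constraint 5: syllable 1 coda /nr/: /n/ (nasal, 3) → /r/ (liquid, 4) does not fall → phonotactically illegal
/fnifn.rse/ — violates constraint 5: syllable 1 coda /fn/: /f/ (fricative, 2) → /n/ (nasal, 3) does not fall → phonotactically illegal
/on.te/ — σ1 onset /∅/, coda /n/ ok; σ2 onset /t/, coda /∅/ ok → phonotactically legal
/pe.rnirnt/ — violates constraint 3: syllable 2 coda /rnt/ has 3 consonants (> 2) → phonotactically illegal

/on.te/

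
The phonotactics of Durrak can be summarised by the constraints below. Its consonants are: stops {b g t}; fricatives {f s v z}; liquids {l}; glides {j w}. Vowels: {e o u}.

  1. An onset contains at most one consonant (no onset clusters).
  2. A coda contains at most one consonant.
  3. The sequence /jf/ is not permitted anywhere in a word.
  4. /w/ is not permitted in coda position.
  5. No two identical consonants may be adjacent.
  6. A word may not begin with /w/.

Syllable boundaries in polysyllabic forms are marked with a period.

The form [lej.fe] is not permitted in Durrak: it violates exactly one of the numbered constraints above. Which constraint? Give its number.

[lej.fe]: contains banned sequence /jf/.
This is a violation of constraint 3: "The sequence /jf/ is not permitted anywhere in a word."
The remaining constraints (1, 2, 4, 5, 6) are satisfied.

3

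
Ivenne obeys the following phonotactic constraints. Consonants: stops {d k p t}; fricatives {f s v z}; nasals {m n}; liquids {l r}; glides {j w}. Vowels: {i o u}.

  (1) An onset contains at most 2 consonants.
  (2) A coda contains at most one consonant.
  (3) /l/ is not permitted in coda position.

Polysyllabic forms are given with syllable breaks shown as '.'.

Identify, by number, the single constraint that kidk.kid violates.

kidk.kid: syllable 1 coda /dk/ has 2 consonants (> 1).
This is a violation of constraint 2: "A coda contains at most one consonant."
The remaining constraints (1, 3) are satisfied.

2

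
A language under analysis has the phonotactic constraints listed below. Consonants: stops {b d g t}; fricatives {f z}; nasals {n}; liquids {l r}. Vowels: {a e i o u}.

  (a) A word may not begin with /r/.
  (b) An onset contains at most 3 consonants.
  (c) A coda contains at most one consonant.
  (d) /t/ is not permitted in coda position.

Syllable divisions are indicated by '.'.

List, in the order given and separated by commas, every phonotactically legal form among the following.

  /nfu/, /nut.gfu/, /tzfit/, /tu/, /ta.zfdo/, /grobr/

/nfu/, /tu/, /ta.zfdo/

/nfu/ — σ1 onset /nf/ (2C), coda /∅/ ok → phonotactically legal
/nut.gfu/ — violates constraint (d): syllable 1 coda contains /t/ → phonotactically illegal
/tzfit/ — violates constraint (d): syllable 1 coda contains /t/ → phonotactically illegal
/tu/ — σ1 onset /t/, coda /∅/ ok → phonotactically legal
/ta.zfdo/ — σ1 onset /t/, coda /∅/ ok; σ2 onset /zfd/ (3C), coda /∅/ ok → phonotactically legal
/grobr/ — violates constraint (c): syllable 1 coda /br/ has 2 consonants (> 1) → phonotactically illegal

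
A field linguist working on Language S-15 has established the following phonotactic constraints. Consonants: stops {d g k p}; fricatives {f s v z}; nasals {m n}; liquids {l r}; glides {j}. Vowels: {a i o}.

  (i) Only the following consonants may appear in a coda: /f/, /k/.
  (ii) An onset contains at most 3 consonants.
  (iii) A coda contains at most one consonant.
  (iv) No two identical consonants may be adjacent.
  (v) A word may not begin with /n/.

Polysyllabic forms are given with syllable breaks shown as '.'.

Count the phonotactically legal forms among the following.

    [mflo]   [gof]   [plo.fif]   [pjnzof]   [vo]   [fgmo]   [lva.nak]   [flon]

6

[mflo] — σ1 onset /mfl/ (3C), coda /∅/ ok → phonotactically legal
[gof] — σ1 onset /g/, coda /f/ ok → phonotactically legal
[plo.fif] — σ1 onset /pl/ (2C), coda /∅/ ok; σ2 onset /f/, coda /f/ ok → phonotactically legal
[pjnzof] — violates constraint (ii): syllable 1 onset /pjnz/ has 4 consonants (> 3) → phonotactically illegal
[vo] — σ1 onset /v/, coda /∅/ ok → phonotactically legal
[fgmo] — σ1 onset /fgm/ (3C), coda /∅/ ok → phonotactically legal
[lva.nak] — σ1 onset /lv/ (2C), coda /∅/ ok; σ2 onset /n/, coda /k/ ok → phonotactically legal
[flon] — violates constraint (i): syllable 1 coda contains /n/, which is not a licensed coda consonant → phonotactically illegal
Phonotactically legal: [mflo], [gof], [plo.fif], [vo], [fgmo], [lva.nak] → 6.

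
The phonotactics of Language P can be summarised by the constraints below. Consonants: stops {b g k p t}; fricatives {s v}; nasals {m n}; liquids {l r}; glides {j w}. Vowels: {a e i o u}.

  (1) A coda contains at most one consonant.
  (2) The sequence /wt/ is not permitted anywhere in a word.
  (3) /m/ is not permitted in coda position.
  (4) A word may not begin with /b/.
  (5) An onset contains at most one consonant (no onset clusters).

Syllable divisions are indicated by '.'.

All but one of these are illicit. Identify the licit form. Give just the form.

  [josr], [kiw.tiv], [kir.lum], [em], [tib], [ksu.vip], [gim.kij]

[tib]

[josr] — violates constraint 1: syllable 1 coda /sr/ has 2 consonants (> 1) → illicit
[kiw.tiv] — violates constraint 2: contains banned sequence /wt/ → illicit
[kir.lum] — violates constraint 3: syllable 2 coda contains /m/ → illicit
[em] — violates constraint 3: syllable 1 coda contains /m/ → illicit
[tib] — σ1 onset /t/, coda /b/ ok → licit
[ksu.vip] — violates constraint 5: syllable 1 onset /ks/ has 2 consonants (> 1) → illicit
[gim.kij] — violates constraint 3: syllable 1 coda contains /m/ → illicit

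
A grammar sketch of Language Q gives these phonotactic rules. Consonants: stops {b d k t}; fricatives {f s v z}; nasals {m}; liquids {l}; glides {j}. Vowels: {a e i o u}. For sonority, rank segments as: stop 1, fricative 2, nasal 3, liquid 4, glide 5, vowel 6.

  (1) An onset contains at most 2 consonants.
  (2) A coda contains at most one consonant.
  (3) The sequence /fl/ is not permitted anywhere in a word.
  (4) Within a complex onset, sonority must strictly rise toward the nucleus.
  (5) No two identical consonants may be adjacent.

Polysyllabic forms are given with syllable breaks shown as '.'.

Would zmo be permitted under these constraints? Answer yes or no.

yes

zmo — σ1 onset /zm/ (2→3 rises), coda /∅/ ok → permitted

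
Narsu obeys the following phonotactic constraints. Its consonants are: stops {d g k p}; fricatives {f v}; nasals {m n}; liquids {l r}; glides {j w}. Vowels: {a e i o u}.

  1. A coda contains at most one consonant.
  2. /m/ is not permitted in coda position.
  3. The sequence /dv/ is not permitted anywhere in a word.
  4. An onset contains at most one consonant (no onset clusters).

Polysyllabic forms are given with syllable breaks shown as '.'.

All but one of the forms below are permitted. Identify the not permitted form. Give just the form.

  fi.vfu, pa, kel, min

fi.vfu — violates constraint 4: syllable 2 onset /vf/ has 2 consonants (> 1) → not permitted
pa — σ1 onset /p/, coda /∅/ ok → permitted
kel — σ1 onset /k/, coda /l/ ok → permitted
min — σ1 onset /m/, coda /n/ ok → permitted

fi.vfu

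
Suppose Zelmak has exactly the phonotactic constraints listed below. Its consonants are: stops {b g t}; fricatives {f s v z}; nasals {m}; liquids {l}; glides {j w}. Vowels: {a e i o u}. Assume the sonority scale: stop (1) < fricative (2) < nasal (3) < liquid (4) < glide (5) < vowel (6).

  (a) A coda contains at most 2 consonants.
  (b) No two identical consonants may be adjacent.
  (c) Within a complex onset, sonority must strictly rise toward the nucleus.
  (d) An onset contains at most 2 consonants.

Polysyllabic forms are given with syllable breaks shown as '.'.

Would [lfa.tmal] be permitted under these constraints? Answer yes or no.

no

[lfa.tmal] — violates constraint (c): syllable 1 onset /lf/: /l/ (liquid, 4) → /f/ (fricative, 2) does not rise → not permitted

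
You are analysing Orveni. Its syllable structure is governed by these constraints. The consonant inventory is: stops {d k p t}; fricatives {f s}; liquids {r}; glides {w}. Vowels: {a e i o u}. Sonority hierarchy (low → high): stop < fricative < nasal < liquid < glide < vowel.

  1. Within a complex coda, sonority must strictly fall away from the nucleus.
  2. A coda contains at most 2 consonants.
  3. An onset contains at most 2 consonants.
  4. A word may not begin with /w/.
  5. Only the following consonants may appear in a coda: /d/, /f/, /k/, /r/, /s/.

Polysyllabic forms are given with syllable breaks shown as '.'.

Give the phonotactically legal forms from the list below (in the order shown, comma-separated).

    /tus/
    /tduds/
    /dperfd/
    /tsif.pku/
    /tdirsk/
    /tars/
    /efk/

/tus/ — σ1 onset /t/, coda /s/ ok → phonotactically legal
/tduds/ — violates constraint 1: syllable 1 coda /ds/: /d/ (stop, 1) → /s/ (fricative, 2) does not fall → phonotactically illegal
/dperfd/ — violates constraint 2: syllable 1 coda /rfd/ has 3 consonants (> 2) → phonotactically illegal
/tsif.pku/ — σ1 onset /ts/ (2C), coda /f/ ok; σ2 onset /pk/ (2C), coda /∅/ ok → phonotactically legal
/tdirsk/ — violates constraint 2: syllable 1 coda /rsk/ has 3 consonants (> 2) → phonotactically illegal
/tars/ — σ1 onset /t/, coda /rs/ (4→2 falls) ok → phonotactically legal
/efk/ — σ1 onset /∅/, coda /fk/ (2→1 falls) ok → phonotactically legal

/tus/, /tsif.pku/, /tars/, /efk/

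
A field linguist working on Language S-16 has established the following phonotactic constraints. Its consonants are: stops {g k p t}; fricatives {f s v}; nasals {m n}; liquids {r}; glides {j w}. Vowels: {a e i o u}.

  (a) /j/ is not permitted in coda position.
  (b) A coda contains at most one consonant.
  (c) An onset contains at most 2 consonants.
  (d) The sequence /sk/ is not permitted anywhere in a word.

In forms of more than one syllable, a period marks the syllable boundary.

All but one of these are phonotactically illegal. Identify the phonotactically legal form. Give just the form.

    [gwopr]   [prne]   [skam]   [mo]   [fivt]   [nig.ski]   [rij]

[mo]

[gwopr] — violates constraint (b): syllable 1 coda /pr/ has 2 consonants (> 1) → phonotactically illegal
[prne] — violates constraint (c): syllable 1 onset /prn/ has 3 consonants (> 2) → phonotactically illegal
[skam] — violates constraint (d): contains banned sequence /sk/ → phonotactically illegal
[mo] — σ1 onset /m/, coda /∅/ ok → phonotactically legal
[fivt] — violates constraint (b): syllable 1 coda /vt/ has 2 consonants (> 1) → phonotactically illegal
[nig.ski] — violates constraint (d): contains banned sequence /sk/ → phonotactically illegal
[rij] — violates constraint (a): syllable 1 coda contains /j/ → phonotactically illegal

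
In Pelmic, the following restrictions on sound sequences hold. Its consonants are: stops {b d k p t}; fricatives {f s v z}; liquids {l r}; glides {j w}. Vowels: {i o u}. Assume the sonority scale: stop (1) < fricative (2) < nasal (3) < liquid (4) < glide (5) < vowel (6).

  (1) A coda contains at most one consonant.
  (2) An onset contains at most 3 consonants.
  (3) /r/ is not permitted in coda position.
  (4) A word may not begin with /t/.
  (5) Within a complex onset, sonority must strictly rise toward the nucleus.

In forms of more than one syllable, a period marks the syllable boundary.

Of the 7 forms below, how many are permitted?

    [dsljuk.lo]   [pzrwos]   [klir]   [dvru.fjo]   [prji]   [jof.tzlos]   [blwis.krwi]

4

[dsljuk.lo] — violates constraint 2: syllable 1 onset /dslj/ has 4 consonants (> 3) → not permitted
[pzrwos] — violates constraint 2: syllable 1 onset /pzrw/ has 4 consonants (> 3) → not permitted
[klir] — violates constraint 3: syllable 1 coda contains /r/ → not permitted
[dvru.fjo] — σ1 onset /dvr/ (1→2→4 rises), coda /∅/ ok; σ2 onset /fj/ (2→5 rises), coda /∅/ ok → permitted
[prji] — σ1 onset /prj/ (1→4→5 rises), coda /∅/ ok → permitted
[jof.tzlos] — σ1 onset /j/, coda /f/ ok; σ2 onset /tzl/ (1→2→4 rises), coda /s/ ok → permitted
[blwis.krwi] — σ1 onset /blw/ (1→4→5 rises), coda /s/ ok; σ2 onset /krw/ (1→4→5 rises), coda /∅/ ok → permitted
Permitted: [dvru.fjo], [prji], [jof.tzlos], [blwis.krwi] → 4.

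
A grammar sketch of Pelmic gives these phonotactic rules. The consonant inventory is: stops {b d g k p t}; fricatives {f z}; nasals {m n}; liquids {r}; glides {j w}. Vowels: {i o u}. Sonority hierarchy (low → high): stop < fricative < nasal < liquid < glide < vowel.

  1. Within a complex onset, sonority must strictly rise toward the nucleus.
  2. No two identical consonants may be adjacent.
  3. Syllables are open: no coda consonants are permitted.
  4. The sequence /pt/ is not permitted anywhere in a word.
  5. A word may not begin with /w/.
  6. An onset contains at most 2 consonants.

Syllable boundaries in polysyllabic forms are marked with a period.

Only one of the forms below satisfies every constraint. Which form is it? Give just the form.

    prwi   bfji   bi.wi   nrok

prwi — violates constraint 6: syllable 1 onset /prw/ has 3 consonants (> 2) → not permitted
bfji — violates constraint 6: syllable 1 onset /bfj/ has 3 consonants (> 2) → not permitted
bi.wi — σ1 onset /b/, coda /∅/ ok; σ2 onset /w/, coda /∅/ ok → permitted
nrok — violates constraint 3: syllable 1 coda /k/ has 1 consonant (> 0) → not permitted

bi.wi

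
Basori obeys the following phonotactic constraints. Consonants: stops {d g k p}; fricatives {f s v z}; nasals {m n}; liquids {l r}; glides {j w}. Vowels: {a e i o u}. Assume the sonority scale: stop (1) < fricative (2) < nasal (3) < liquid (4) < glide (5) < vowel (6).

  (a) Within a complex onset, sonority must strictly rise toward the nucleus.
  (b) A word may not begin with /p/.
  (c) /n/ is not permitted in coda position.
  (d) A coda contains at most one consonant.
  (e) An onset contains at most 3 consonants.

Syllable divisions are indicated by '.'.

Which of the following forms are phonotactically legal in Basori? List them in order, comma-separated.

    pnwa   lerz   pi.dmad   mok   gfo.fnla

mok, gfo.fnla

pnwa — violates constraint (b): word begins with /p/ → phonotactically illegal
lerz — violates constraint (d): syllable 1 coda /rz/ has 2 consonants (> 1) → phonotactically illegal
pi.dmad — violates constraint (b): word begins with /p/ → phonotactically illegal
mok — σ1 onset /m/, coda /k/ ok → phonotactically legal
gfo.fnla — σ1 onset /gf/ (1→2 rises), coda /∅/ ok; σ2 onset /fnl/ (2→3→4 rises), coda /∅/ ok → phonotactically legal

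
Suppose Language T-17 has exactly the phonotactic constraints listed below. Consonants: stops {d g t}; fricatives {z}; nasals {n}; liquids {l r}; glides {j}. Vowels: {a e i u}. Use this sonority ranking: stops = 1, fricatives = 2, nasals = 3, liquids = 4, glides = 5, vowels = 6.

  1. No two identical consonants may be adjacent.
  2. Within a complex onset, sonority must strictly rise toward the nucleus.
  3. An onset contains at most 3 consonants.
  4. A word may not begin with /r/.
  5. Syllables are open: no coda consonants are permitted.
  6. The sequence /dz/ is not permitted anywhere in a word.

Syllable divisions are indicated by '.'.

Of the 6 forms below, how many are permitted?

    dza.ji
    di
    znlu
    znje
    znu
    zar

4

dza.ji — violates constraint 6: contains banned sequence /dz/ → not permitted
di — σ1 onset /d/, coda /∅/ ok → permitted
znlu — σ1 onset /znl/ (2→3→4 rises), coda /∅/ ok → permitted
znje — σ1 onset /znj/ (2→3→5 rises), coda /∅/ ok → permitted
znu — σ1 onset /zn/ (2→3 rises), coda /∅/ ok → permitted
zar — violates constraint 5: syllable 1 coda /r/ has 1 consonant (> 0) → not permitted
Permitted: di, znlu, znje, znu → 4.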